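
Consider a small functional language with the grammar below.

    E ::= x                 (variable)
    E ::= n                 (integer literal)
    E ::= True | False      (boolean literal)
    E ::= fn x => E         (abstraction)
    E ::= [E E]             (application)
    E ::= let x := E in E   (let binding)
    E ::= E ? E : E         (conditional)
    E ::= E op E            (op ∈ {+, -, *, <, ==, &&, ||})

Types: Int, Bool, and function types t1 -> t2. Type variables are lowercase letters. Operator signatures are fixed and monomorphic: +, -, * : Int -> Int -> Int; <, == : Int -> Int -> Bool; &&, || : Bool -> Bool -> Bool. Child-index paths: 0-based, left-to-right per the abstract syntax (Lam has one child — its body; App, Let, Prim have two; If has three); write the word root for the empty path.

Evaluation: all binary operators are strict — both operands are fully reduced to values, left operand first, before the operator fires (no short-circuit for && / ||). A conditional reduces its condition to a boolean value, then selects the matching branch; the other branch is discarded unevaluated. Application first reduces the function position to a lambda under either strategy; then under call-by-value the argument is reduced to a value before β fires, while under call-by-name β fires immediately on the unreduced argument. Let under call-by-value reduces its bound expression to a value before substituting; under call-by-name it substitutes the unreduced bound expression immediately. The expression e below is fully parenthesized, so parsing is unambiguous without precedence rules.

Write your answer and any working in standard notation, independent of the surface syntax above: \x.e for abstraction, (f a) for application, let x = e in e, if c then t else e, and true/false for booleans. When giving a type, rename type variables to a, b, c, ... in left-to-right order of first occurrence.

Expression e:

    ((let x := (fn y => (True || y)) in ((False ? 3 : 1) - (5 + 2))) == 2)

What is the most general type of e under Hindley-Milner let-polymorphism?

Working:
  unify Bool ~ Bool
y : a
  unify a ~ Bool
\y._ : Bool -> Bool
let x : Bool -> Bool
  unify Bool ~ Bool
  unify Int ~ Int
  unify Int ~ Int
  unify Int ~ Int
  unify Int ~ Int
  unify Int ~ Int
  unify Int ~ Int
  unify Int ~ Int

Answer: Bool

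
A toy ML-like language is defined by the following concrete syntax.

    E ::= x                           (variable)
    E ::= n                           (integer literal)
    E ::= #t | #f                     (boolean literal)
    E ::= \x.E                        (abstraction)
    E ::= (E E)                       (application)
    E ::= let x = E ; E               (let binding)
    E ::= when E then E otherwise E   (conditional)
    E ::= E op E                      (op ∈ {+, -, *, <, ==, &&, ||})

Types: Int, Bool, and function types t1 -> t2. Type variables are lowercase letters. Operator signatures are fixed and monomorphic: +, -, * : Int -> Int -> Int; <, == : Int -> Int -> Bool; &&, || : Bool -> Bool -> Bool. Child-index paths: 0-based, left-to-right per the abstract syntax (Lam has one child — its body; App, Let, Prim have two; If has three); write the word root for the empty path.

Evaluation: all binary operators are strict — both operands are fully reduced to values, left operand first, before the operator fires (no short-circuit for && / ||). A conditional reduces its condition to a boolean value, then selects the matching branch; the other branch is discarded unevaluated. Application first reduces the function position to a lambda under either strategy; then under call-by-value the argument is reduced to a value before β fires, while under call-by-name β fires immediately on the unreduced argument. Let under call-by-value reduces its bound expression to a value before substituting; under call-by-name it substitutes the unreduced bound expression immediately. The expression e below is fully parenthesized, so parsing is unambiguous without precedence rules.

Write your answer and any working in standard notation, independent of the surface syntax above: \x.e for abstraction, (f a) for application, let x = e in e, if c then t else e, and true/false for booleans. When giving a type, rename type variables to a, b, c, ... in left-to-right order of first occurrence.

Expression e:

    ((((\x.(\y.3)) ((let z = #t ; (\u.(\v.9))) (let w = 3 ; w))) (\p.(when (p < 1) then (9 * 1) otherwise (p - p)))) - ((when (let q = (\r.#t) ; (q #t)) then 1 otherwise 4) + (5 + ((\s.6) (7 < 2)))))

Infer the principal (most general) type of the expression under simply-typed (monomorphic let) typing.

Trace:
\y._ : b -> Int
\x._ : a -> b -> Int
let z : Bool
\v._ : d -> Int
\u._ : c -> d -> Int
let w : Int
w : Int
  unify c -> d -> Int ~ Int -> e
  unify c ~ Int
  unify d -> Int ~ e
_ _ : d -> Int
  unify a -> b -> Int ~ (d -> Int) -> f
  unify a ~ d -> Int
  unify b -> Int ~ f
_ _ : b -> Int
p : g
  unify g ~ Int
  unify Int ~ Int
  unify Bool ~ Bool
  unify Int ~ Int
  unify Int ~ Int
p : Int
  unify Int ~ Int
p : Int
  unify Int ~ Int
  unify Int ~ Int
\p._ : Int -> Int
  unify b -> Int ~ (Int -> Int) -> h
  unify b ~ Int -> Int
  unify Int ~ h
_ _ : Int
  unify Int ~ Int
\r._ : i -> Bool
let q : i -> Bool
q : i -> Bool
  unify i -> Bool ~ Bool -> j
  unify i ~ Bool
  unify Bool ~ j
_ _ : Bool
  unify Bool ~ Bool
  unify Int ~ Int
  unify Int ~ Int
  unify Int ~ Int
\s._ : k -> Int
  unify Int ~ Int
  unify Int ~ Int
  unify k -> Int ~ Bool -> l
  unify k ~ Bool
  unify Int ~ l
_ _ : Int
  unify Int ~ Int
  unify Int ~ Int
  unify Int ~ Int

Answer: Int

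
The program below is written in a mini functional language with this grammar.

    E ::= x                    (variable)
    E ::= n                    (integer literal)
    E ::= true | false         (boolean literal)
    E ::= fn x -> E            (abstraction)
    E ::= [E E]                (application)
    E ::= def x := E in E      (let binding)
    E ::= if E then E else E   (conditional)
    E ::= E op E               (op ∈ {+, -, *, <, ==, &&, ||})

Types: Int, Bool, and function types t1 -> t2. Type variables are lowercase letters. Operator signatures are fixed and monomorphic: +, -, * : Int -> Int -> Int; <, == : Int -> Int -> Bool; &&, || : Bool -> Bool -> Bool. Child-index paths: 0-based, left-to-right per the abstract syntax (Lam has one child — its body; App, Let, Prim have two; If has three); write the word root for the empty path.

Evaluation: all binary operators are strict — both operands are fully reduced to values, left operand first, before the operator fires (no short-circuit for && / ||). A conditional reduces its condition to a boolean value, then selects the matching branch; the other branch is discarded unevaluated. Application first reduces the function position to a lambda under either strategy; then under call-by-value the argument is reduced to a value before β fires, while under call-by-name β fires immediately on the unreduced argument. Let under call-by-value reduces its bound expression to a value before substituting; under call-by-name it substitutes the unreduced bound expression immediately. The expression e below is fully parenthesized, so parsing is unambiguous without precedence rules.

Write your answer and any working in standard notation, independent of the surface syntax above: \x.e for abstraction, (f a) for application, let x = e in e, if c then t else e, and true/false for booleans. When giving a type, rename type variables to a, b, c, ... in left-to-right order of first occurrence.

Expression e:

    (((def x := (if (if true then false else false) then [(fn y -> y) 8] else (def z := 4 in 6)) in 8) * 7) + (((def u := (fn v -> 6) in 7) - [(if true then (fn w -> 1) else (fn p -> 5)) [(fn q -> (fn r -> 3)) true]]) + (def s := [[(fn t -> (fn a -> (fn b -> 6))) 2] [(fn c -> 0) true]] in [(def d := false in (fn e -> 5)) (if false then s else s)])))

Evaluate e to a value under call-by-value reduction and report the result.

Trace:
step 0: (((let x = (if (if true then false else false) then ((\y.y) 8) else (let z = 4 in 6)) in 8) * 7) + (((let u = (\v.6) in 7) - ((if true then (\w.1) else (\p.5)) ((\q.(\r.3)) true))) + (let s = (((\t.(\a.(\b.6))) 2) ((\c.0) true)) in ((let d = false in (\e.5)) (if false then s else s)))))
step 1: [if@0.0.0.0] (((let x = (if false then ((\y.y) 8) else (let z = 4 in 6)) in 8) * 7) + (((let u = (\v.6) in 7) - ((if true then (\w.1) else (\p.5)) ((\q.(\r.3)) true))) + (let s = (((\t.(\a.(\b.6))) 2) ((\c.0) true)) in ((let d = false in (\e.5)) (if false then s else s)))))
step 2: [if@0.0.0] (((let x = (let z = 4 in 6) in 8) * 7) + (((let u = (\v.6) in 7) - ((if true then (\w.1) else (\p.5)) ((\q.(\r.3)) true))) + (let s = (((\t.(\a.(\b.6))) 2) ((\c.0) true)) in ((let d = false in (\e.5)) (if false then s else s)))))
step 3: [let@0.0.0] (((let x = 6 in 8) * 7) + (((let u = (\v.6) in 7) - ((if true then (\w.1) else (\p.5)) ((\q.(\r.3)) true))) + (let s = (((\t.(\a.(\b.6))) 2) ((\c.0) true)) in ((let d = false in (\e.5)) (if false then s else s)))))
step 4: [let@0.0] ((8 * 7) + (((let u = (\v.6) in 7) - ((if true then (\w.1) else (\p.5)) ((\q.(\r.3)) true))) + (let s = (((\t.(\a.(\b.6))) 2) ((\c.0) true)) in ((let d = false in (\e.5)) (if false then s else s)))))
step 5: [delta@0] (56 + (((let u = (\v.6) in 7) - ((if true then (\w.1) else (\p.5)) ((\q.(\r.3)) true))) + (let s = (((\t.(\a.(\b.6))) 2) ((\c.0) true)) in ((let d = false in (\e.5)) (if false then s else s)))))
step 6: [let@1.0.0] (56 + ((7 - ((if true then (\w.1) else (\p.5)) ((\q.(\r.3)) true))) + (let s = (((\t.(\a.(\b.6))) 2) ((\c.0) true)) in ((let d = false in (\e.5)) (if false then s else s)))))
step 7: [if@1.0.1.0] (56 + ((7 - ((\w.1) ((\q.(\r.3)) true))) + (let s = (((\t.(\a.(\b.6))) 2) ((\c.0) true)) in ((let d = false in (\e.5)) (if false then s else s)))))
step 8: [beta@1.0.1.1] (56 + ((7 - ((\w.1) (\r.3))) + (let s = (((\t.(\a.(\b.6))) 2) ((\c.0) true)) in ((let d = false in (\e.5)) (if false then s else s)))))
step 9: [beta@1.0.1] (56 + ((7 - 1) + (let s = (((\t.(\a.(\b.6))) 2) ((\c.0) true)) in ((let d = false in (\e.5)) (if false then s else s)))))
step 10: [delta@1.0] (56 + (6 + (let s = (((\t.(\a.(\b.6))) 2) ((\c.0) true)) in ((let d = false in (\e.5)) (if false then s else s)))))
step 11: [beta@1.1.0.0] (56 + (6 + (let s = ((\a.(\b.6)) ((\c.0) true)) in ((let d = false in (\e.5)) (if false then s else s)))))
step 12: [beta@1.1.0.1] (56 + (6 + (let s = ((\a.(\b.6)) 0) in ((let d = false in (\e.5)) (if false then s else s)))))
step 13: [beta@1.1.0] (56 + (6 + (let s = (\b.6) in ((let d = false in (\e.5)) (if false then s else s)))))
step 14: [let@1.1] (56 + (6 + ((let d = false in (\e.5)) (if false then (\b.6) else (\b.6)))))
step 15: [let@1.1.0] (56 + (6 + ((\e.5) (if false then (\b.6) else (\b.6)))))
step 16: [if@1.1.1] (56 + (6 + ((\e.5) (\b.6))))
step 17: [beta@1.1] (56 + (6 + 5))
step 18: [delta@1] (56 + 11)
step 19: [delta@root] 67

Answer: 67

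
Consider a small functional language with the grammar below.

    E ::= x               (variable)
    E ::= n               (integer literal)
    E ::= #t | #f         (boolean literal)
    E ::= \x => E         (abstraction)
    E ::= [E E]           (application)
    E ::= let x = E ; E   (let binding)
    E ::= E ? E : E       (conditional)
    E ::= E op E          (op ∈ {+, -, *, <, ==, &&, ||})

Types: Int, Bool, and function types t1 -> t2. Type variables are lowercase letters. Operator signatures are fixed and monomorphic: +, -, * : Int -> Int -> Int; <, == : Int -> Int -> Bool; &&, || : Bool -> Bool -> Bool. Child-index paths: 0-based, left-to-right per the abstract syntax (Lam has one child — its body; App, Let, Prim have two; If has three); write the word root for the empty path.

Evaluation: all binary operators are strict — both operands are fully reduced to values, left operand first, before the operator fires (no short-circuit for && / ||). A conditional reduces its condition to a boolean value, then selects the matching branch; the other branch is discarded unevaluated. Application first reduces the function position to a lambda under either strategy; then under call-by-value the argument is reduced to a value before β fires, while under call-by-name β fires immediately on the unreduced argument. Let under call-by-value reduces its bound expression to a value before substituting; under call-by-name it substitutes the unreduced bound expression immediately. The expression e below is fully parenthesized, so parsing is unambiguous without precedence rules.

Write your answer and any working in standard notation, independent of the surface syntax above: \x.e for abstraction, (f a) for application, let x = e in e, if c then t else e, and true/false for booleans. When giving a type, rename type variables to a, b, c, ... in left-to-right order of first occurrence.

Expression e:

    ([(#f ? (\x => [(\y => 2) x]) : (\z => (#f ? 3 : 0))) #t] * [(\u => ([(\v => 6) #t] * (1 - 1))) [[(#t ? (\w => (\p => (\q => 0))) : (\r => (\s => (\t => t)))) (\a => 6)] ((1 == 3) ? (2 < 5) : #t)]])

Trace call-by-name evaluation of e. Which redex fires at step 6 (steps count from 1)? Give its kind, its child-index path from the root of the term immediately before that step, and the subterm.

Answer: delta at 1.1 : (1 - 1)

Working:
step 0: (((if false then (\x.((\y.2) x)) else (\z.(if false then 3 else 0))) true) * ((\u.(((\v.6) true) * (1 - 1))) (((if true then (\w.(\p.(\q.0))) else (\r.(\s.(\t.t)))) (\a.6)) (if (1 == 3) then (2 < 5) else true))))
step 1: [if@0.0] (((\z.(if false then 3 else 0)) true) * ((\u.(((\v.6) true) * (1 - 1))) (((if true then (\w.(\p.(\q.0))) else (\r.(\s.(\t.t)))) (\a.6)) (if (1 == 3) then (2 < 5) else true))))
step 2: [beta@0] ((if false then 3 else 0) * ((\u.(((\v.6) true) * (1 - 1))) (((if true then (\w.(\p.(\q.0))) else (\r.(\s.(\t.t)))) (\a.6)) (if (1 == 3) then (2 < 5) else true))))
step 3: [if@0] (0 * ((\u.(((\v.6) true) * (1 - 1))) (((if true then (\w.(\p.(\q.0))) else (\r.(\s.(\t.t)))) (\a.6)) (if (1 == 3) then (2 < 5) else true))))
step 4: [beta@1] (0 * (((\v.6) true) * (1 - 1)))
step 5: [beta@1.0] (0 * (6 * (1 - 1)))
step 6: [delta@1.1] (0 * (6 * 0))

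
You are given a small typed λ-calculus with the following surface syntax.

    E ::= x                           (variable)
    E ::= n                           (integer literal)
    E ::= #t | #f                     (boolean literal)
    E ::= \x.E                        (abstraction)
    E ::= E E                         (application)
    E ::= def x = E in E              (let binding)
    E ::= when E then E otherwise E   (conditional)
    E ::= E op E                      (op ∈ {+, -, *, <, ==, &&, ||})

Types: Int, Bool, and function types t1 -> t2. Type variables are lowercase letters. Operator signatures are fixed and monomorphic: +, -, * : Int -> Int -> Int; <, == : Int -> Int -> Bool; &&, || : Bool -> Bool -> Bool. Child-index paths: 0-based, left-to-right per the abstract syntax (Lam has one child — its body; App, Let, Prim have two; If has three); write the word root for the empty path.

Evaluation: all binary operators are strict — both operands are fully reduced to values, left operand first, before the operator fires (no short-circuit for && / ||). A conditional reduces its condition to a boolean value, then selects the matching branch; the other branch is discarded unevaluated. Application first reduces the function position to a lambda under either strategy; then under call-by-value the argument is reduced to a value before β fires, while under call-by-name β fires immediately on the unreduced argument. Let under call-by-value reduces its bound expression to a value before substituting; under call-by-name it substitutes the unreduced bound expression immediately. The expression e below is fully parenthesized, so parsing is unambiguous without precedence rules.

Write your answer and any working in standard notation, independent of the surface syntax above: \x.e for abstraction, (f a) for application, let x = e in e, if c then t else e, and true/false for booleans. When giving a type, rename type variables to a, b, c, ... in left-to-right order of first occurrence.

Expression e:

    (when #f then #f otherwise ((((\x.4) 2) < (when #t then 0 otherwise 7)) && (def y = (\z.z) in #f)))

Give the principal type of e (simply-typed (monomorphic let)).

Answer: Bool

Trace:
  unify Bool ~ Bool
\x._ : a -> Int
  unify a -> Int ~ Int -> b
  unify a ~ Int
  unify Int ~ b
_ _ : Int
  unify Int ~ Int
  unify Bool ~ Bool
  unify Int ~ Int
  unify Int ~ Int
  unify Bool ~ Bool
z : c
\z._ : c -> c
let y : c -> c
  unify Bool ~ Bool
  unify Bool ~ Bool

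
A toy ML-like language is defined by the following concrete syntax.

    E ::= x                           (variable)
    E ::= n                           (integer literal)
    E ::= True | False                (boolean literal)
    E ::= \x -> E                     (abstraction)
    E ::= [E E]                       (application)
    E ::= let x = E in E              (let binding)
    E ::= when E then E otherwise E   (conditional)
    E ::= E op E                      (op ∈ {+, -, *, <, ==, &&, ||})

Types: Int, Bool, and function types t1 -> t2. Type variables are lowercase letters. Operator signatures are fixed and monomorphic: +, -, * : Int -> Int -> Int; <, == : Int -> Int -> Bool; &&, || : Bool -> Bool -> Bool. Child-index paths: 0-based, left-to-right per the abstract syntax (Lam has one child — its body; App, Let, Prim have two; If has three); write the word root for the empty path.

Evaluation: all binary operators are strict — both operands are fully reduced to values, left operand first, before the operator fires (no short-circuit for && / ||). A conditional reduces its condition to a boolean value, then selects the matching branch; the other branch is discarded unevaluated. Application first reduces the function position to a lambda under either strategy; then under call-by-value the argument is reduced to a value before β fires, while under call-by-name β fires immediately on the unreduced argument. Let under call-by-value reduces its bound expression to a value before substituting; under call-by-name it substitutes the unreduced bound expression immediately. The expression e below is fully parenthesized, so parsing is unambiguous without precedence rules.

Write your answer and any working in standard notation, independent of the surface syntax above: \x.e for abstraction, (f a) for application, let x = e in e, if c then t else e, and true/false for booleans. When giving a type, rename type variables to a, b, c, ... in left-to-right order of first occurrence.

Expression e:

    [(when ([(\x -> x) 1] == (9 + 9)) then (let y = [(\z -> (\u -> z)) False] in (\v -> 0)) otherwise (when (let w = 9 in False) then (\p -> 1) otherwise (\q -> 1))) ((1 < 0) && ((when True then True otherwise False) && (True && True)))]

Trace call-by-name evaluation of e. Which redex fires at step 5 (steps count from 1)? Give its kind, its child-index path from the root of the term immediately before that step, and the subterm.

Answer: let at 0.0 : (let w = 9 in false)

Trace:
step 0: ((if (((\x.x) 1) == (9 + 9)) then (let y = ((\z.(\u.z)) false) in (\v.0)) else (if (let w = 9 in false) then (\p.1) else (\q.1))) ((1 < 0) && ((if true then true else false) && (true && true))))
step 1: [beta@0.0.0] ((if (1 == (9 + 9)) then (let y = ((\z.(\u.z)) false) in (\v.0)) else (if (let w = 9 in false) then (\p.1) else (\q.1))) ((1 < 0) && ((if true then true else false) && (true && true))))
step 2: [delta@0.0.1] ((if (1 == 18) then (let y = ((\z.(\u.z)) false) in (\v.0)) else (if (let w = 9 in false) then (\p.1) else (\q.1))) ((1 < 0) && ((if true then true else false) && (true && true))))
step 3: [delta@0.0] ((if false then (let y = ((\z.(\u.z)) false) in (\v.0)) else (if (let w = 9 in false) then (\p.1) else (\q.1))) ((1 < 0) && ((if true then true else false) && (true && true))))
step 4: [if@0] ((if (let w = 9 in false) then (\p.1) else (\q.1)) ((1 < 0) && ((if true then true else false) && (true && true))))
step 5: [let@0.0] ((if false then (\p.1) else (\q.1)) ((1 < 0) && ((if true then true else false) && (true && true))))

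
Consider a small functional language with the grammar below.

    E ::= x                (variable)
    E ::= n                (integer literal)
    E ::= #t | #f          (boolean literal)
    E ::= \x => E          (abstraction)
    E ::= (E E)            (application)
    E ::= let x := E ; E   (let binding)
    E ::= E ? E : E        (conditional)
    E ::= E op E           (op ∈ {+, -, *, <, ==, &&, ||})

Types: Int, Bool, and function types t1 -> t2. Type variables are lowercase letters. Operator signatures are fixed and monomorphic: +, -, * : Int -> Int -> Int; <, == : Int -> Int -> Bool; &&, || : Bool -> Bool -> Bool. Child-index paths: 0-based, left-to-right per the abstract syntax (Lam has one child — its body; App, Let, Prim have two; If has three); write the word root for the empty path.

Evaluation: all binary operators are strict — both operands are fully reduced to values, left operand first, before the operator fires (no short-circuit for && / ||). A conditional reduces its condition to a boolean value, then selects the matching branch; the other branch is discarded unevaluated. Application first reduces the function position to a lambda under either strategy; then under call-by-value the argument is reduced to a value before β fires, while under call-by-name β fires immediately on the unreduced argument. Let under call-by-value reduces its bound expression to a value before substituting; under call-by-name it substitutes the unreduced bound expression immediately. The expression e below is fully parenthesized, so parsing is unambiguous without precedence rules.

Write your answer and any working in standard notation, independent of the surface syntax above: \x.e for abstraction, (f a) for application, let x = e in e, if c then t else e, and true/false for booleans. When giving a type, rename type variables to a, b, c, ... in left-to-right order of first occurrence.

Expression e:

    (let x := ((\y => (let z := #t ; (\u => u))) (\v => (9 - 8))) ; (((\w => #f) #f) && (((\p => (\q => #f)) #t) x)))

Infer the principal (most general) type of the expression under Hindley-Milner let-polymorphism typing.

Answer: Bool

Trace:
let z : Bool
u : b
\u._ : b -> b
\y._ : a -> b -> b
  unify Int ~ Int
  unify Int ~ Int
\v._ : c -> Int
  unify a -> b -> b ~ (c -> Int) -> d
  unify a ~ c -> Int
  unify b -> b ~ d
_ _ : b -> b
let x : forall. b -> b
\w._ : e -> Bool
  unify e -> Bool ~ Bool -> f
  unify e ~ Bool
  unify Bool ~ f
_ _ : Bool
  unify Bool ~ Bool
\q._ : h -> Bool
\p._ : g -> h -> Bool
  unify g -> h -> Bool ~ Bool -> i
  unify g ~ Bool
  unify h -> Bool ~ i
_ _ : h -> Bool
x : j -> j
  unify h -> Bool ~ (j -> j) -> k
  unify h ~ j -> j
  unify Bool ~ k
_ _ : Bool
  unify Bool ~ Bool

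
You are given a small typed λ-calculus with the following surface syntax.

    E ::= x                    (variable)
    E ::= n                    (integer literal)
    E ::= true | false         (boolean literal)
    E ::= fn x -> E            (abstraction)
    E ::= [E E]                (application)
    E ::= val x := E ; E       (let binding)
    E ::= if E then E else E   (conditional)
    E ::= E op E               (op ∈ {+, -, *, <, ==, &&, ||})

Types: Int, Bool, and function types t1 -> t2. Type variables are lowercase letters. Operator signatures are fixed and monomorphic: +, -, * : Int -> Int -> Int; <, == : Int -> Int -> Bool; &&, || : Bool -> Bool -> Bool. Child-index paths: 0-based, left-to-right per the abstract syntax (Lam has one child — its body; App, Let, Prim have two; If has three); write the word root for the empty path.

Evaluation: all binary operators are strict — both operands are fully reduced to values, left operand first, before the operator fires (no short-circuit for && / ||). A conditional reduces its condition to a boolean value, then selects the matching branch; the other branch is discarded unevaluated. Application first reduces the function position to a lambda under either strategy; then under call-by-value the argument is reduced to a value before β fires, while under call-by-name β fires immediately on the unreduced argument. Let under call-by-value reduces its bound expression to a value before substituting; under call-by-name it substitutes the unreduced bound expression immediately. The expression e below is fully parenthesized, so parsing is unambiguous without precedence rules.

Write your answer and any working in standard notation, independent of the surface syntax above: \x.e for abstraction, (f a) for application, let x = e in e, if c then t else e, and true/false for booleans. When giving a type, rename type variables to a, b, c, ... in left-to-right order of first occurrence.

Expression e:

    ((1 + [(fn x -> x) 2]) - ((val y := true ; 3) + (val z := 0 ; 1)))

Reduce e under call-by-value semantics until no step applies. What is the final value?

Derivation:
step 0: ((1 + ((\x.x) 2)) - ((let y = true in 3) + (let z = 0 in 1)))
step 1: [beta@0.1] ((1 + 2) - ((let y = true in 3) + (let z = 0 in 1)))
step 2: [delta@0] (3 - ((let y = true in 3) + (let z = 0 in 1)))
step 3: [let@1.0] (3 - (3 + (let z = 0 in 1)))
step 4: [let@1.1] (3 - (3 + 1))
step 5: [delta@1] (3 - 4)
step 6: [delta@root] -1

Answer: -1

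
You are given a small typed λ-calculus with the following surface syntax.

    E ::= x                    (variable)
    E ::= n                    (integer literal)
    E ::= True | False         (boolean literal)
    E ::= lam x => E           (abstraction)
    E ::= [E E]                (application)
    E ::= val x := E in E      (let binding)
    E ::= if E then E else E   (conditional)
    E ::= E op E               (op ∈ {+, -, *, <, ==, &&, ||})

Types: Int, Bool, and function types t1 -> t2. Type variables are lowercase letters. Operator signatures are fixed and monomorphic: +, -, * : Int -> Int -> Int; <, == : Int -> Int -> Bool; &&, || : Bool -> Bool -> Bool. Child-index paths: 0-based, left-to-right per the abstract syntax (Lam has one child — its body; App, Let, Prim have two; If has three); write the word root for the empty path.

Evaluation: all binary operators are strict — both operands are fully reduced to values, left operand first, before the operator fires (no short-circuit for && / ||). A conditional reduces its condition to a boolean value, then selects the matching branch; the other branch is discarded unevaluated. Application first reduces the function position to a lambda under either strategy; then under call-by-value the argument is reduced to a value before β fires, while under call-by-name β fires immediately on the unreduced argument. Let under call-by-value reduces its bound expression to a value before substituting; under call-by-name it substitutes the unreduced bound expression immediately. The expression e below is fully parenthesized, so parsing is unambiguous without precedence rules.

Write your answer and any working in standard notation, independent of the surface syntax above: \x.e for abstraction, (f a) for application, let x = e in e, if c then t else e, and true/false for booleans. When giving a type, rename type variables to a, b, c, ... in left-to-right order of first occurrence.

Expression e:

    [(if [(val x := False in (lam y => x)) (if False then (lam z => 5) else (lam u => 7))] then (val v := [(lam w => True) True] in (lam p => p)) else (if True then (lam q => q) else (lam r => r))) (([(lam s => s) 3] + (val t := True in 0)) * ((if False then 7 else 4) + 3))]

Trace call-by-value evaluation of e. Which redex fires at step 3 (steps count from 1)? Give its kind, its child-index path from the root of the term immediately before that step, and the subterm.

Working:
step 0: ((if ((let x = false in (\y.x)) (if false then (\z.5) else (\u.7))) then (let v = ((\w.true) true) in (\p.p)) else (if true then (\q.q) else (\r.r))) ((((\s.s) 3) + (let t = true in 0)) * ((if false then 7 else 4) + 3)))
step 1: [let@0.0.0] ((if ((\y.false) (if false then (\z.5) else (\u.7))) then (let v = ((\w.true) true) in (\p.p)) else (if true then (\q.q) else (\r.r))) ((((\s.s) 3) + (let t = true in 0)) * ((if false then 7 else 4) + 3)))
step 2: [if@0.0.1] ((if ((\y.false) (\u.7)) then (let v = ((\w.true) true) in (\p.p)) else (if true then (\q.q) else (\r.r))) ((((\s.s) 3) + (let t = true in 0)) * ((if false then 7 else 4) + 3)))
step 3: [beta@0.0] ((if false then (let v = ((\w.true) true) in (\p.p)) else (if true then (\q.q) else (\r.r))) ((((\s.s) 3) + (let t = true in 0)) * ((if false then 7 else 4) + 3)))

Answer: beta at 0.0 : ((\y.false) (\u.7))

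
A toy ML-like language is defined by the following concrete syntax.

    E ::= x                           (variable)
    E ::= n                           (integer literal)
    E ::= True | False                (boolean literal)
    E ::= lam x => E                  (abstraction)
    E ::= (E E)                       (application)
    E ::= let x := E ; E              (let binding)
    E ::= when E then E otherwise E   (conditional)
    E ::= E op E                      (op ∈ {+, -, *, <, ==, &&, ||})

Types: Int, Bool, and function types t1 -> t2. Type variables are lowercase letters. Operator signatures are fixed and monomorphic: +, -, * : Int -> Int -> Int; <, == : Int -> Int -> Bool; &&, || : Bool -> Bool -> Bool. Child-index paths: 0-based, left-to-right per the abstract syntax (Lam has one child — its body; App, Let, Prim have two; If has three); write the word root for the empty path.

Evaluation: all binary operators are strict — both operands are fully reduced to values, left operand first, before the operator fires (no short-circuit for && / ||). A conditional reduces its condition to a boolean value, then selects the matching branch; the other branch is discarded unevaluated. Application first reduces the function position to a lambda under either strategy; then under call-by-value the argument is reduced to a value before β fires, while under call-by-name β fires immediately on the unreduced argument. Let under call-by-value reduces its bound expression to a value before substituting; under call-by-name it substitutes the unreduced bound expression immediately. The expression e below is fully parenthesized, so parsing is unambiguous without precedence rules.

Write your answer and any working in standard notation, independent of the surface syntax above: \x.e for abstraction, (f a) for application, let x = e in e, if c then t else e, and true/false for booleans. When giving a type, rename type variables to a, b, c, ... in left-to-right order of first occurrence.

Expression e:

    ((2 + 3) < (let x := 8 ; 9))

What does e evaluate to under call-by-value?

Answer: true

Trace:
step 0: ((2 + 3) < (let x = 8 in 9))
step 1: [delta@0] (5 < (let x = 8 in 9))
step 2: [let@1] (5 < 9)
step 3: [delta@root] true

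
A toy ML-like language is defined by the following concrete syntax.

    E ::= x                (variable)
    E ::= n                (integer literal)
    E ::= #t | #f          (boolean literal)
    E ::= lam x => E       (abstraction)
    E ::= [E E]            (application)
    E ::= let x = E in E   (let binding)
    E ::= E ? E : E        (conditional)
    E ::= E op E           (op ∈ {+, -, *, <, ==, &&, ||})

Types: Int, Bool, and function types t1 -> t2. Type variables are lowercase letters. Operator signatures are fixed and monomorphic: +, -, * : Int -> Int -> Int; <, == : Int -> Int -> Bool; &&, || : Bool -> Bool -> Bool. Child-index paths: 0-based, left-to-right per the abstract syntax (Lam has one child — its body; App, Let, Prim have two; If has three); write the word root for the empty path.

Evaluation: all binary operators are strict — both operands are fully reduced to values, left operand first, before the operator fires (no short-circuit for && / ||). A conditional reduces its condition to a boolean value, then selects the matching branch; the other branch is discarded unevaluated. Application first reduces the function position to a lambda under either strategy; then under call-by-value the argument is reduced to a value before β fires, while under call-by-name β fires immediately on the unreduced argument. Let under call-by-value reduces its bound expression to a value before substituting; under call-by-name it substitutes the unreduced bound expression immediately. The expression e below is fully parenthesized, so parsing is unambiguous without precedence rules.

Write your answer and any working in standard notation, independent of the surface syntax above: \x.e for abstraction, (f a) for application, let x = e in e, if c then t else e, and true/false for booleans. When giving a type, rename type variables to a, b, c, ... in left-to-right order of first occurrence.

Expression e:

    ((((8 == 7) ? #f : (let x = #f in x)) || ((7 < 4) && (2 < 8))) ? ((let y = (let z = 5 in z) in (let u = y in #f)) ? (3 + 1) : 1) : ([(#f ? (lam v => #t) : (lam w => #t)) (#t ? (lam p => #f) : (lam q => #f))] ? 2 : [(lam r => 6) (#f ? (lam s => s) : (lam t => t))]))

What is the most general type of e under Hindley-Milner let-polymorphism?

Derivation:
  unify Int ~ Int
  unify Int ~ Int
  unify Bool ~ Bool
let x : Bool
x : Bool
  unify Bool ~ Bool
  unify Bool ~ Bool
  unify Int ~ Int
  unify Int ~ Int
  unify Bool ~ Bool
  unify Int ~ Int
  unify Int ~ Int
  unify Bool ~ Bool
  unify Bool ~ Bool
  unify Bool ~ Bool
let z : Int
z : Int
let y : Int
y : Int
let u : Int
  unify Bool ~ Bool
  unify Int ~ Int
  unify Int ~ Int
  unify Int ~ Int
  unify Bool ~ Bool
\v._ : a -> Bool
\w._ : b -> Bool
  unify a -> Bool ~ b -> Bool
  unify a ~ b
  unify Bool ~ Bool
  unify Bool ~ Bool
\p._ : c -> Bool
\q._ : d -> Bool
  unify c -> Bool ~ d -> Bool
  unify c ~ d
  unify Bool ~ Bool
  unify b -> Bool ~ (d -> Bool) -> e
  unify b ~ d -> Bool
  unify Bool ~ e
_ _ : Bool
  unify Bool ~ Bool
\r._ : f -> Int
  unify Bool ~ Bool
s : g
\s._ : g -> g
t : h
\t._ : h -> h
  unify g -> g ~ h -> h
  unify g ~ h
  unify h ~ h
  unify f -> Int ~ (h -> h) -> i
  unify f ~ h -> h
  unify Int ~ i
_ _ : Int
  unify Int ~ Int
  unify Int ~ Int

Answer: Int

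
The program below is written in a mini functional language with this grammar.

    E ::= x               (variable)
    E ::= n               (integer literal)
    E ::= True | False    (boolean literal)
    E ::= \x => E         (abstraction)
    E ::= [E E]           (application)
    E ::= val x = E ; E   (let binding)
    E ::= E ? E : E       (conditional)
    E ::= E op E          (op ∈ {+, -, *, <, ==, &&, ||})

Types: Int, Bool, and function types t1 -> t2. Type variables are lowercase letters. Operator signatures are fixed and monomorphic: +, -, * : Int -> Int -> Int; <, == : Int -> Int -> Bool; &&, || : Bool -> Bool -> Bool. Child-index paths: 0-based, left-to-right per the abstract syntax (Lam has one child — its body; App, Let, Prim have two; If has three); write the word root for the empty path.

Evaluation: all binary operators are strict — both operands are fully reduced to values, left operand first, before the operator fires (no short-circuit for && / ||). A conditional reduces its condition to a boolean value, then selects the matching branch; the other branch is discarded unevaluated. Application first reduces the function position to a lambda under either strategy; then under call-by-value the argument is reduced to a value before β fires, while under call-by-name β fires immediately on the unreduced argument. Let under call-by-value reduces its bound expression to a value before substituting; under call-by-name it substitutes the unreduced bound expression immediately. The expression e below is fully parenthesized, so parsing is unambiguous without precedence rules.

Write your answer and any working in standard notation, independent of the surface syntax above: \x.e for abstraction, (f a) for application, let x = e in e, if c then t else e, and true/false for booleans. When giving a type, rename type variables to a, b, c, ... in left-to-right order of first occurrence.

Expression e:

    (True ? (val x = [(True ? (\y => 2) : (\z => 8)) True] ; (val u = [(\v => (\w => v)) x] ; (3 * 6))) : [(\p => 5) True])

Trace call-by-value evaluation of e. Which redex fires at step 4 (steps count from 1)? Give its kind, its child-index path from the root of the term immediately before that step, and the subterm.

Answer: let at root : (let x = 2 in (let u = ((\v.(\w.v)) x) in (3 * 6)))

Trace:
step 0: (if true then (let x = ((if true then (\y.2) else (\z.8)) true) in (let u = ((\v.(\w.v)) x) in (3 * 6))) else ((\p.5) true))
step 1: [if@root] (let x = ((if true then (\y.2) else (\z.8)) true) in (let u = ((\v.(\w.v)) x) in (3 * 6)))
step 2: [if@0.0] (let x = ((\y.2) true) in (let u = ((\v.(\w.v)) x) in (3 * 6)))
step 3: [beta@0] (let x = 2 in (let u = ((\v.(\w.v)) x) in (3 * 6)))
step 4: [let@root] (let u = ((\v.(\w.v)) 2) in (3 * 6))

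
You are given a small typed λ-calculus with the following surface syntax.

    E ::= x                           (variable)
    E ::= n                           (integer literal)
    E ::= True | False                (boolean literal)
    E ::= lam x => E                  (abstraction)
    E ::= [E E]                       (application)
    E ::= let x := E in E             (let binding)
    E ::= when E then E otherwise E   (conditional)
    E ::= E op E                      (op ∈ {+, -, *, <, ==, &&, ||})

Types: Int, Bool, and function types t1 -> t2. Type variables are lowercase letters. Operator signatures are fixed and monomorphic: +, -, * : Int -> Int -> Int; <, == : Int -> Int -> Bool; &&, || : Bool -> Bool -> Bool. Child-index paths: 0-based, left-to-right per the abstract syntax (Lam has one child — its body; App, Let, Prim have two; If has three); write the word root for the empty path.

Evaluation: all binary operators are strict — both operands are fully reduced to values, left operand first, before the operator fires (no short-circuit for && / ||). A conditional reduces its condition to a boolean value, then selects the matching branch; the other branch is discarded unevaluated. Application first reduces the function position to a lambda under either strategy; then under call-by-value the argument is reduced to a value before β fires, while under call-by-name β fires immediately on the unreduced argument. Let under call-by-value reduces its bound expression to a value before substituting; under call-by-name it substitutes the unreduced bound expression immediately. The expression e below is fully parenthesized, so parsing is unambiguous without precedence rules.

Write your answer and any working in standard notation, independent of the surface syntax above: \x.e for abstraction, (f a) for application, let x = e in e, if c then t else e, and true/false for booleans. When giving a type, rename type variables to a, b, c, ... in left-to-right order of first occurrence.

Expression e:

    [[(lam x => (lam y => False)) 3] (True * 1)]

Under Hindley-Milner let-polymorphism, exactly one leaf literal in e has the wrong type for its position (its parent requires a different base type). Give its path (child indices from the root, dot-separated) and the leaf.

Answer: 1.0 : true

Derivation:
\y._ : b -> Bool
\x._ : a -> b -> Bool
  unify a -> b -> Bool ~ Int -> c
  unify a ~ Int
  unify b -> Bool ~ c
_ _ : b -> Bool
  unify Bool ~ Int
  FAIL: mismatch Bool ~ Int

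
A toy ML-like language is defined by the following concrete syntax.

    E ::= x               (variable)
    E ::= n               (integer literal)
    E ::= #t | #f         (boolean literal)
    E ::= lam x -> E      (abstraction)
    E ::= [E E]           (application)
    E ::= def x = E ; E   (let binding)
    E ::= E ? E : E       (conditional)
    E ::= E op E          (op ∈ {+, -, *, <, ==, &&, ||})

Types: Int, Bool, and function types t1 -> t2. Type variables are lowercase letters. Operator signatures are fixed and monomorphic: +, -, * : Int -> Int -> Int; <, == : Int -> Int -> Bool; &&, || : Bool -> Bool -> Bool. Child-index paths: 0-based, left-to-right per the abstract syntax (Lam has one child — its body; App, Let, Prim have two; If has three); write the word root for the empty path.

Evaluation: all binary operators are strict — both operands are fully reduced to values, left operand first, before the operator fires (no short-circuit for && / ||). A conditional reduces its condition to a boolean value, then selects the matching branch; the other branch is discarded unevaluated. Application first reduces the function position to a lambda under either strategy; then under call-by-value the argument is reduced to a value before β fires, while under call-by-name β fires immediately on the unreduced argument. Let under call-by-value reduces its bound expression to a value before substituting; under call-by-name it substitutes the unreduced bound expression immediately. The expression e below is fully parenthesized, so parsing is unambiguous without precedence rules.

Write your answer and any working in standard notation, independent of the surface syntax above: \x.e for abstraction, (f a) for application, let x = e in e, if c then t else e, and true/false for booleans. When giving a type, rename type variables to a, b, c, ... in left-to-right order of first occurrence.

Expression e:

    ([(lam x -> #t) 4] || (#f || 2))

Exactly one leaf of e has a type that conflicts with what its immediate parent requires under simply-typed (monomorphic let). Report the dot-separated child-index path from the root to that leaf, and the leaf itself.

Working:
\x._ : a -> Bool
  unify a -> Bool ~ Int -> b
  unify a ~ Int
  unify Bool ~ b
_ _ : Bool
  unify Bool ~ Bool
  unify Bool ~ Bool
  unify Int ~ Bool
  FAIL: mismatch Int ~ Bool

Answer: 1.1 : 2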